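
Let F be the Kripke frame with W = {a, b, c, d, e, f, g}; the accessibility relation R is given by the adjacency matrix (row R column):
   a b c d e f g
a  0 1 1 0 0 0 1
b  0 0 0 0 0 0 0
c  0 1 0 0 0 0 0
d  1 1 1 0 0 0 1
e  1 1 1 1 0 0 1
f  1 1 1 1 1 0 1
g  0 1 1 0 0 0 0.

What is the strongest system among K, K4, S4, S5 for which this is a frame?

K4

Transitive (axiom 4): yes — every two-step R-path is closed by a direct edge.
Reflexive (axiom T): no — a is not related to itself.
Euclidean (axiom 5): no — a R b and a R c, but not b R c.
So F validates K, K4; S4 would additionally require R to be reflexive. The strongest is K4.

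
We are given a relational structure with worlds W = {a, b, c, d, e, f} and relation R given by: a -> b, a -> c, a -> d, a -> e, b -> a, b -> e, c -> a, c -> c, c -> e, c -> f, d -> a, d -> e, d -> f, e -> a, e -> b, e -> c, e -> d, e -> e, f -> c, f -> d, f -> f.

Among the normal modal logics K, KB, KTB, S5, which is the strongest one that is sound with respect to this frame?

Symmetric (axiom B): yes — every pair in R has its reverse in R.
Reflexive (axiom T): no — a is not related to itself.
Euclidean (axiom 5): no — a R b and a R c, but not b R c.
So F validates K, KB; KTB would additionally require R to be reflexive. The strongest is KB.

KB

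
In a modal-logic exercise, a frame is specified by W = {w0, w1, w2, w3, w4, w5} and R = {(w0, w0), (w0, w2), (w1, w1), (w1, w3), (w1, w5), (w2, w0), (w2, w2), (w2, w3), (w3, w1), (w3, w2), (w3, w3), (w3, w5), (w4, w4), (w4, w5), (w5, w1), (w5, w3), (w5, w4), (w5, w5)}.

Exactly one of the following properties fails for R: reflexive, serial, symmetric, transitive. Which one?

Reflexive: yes — every world is R-related to itself.
Serial: yes — every world has a successor (e.g. w0 R w0).
Symmetric: yes — every pair in R has its reverse in R.
Transitive: no — w0 R w2 and w2 R w3, but not w0 R w3.
Only transitive fails.

transitive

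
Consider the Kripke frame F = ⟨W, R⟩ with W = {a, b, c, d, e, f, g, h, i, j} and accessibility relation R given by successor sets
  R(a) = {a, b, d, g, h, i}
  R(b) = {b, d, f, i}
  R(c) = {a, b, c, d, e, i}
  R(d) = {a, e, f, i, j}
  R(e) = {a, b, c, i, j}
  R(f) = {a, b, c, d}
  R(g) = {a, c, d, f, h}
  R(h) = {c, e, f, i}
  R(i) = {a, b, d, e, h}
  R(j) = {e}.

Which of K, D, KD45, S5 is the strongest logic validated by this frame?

D

Serial (axiom D): yes — every world has a successor (e.g. a R a).
Euclidean (axiom 5): no — a R b and a R g, but not b R g.
Transitive (axiom 4): no — a R b and b R f, but not a R f.
Reflexive (axiom T): no — d is not related to itself.
So F validates K, D; KD45 would additionally require R to be Euclidean and transitive. The strongest is D.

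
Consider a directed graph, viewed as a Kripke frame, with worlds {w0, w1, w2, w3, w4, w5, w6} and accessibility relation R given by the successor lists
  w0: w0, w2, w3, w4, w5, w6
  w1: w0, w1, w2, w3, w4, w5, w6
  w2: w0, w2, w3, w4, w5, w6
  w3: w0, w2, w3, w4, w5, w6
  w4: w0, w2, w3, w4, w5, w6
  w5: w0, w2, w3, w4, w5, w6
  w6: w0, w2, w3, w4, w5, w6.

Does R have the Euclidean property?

No

Euclidean: no — w1 R w0 and w1 R w1, but not w0 R w1.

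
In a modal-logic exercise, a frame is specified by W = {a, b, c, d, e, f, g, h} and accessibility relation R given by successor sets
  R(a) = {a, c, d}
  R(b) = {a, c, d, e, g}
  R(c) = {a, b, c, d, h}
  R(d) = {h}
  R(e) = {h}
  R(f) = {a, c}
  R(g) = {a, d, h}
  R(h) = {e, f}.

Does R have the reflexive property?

Reflexive: no — b is not related to itself.

No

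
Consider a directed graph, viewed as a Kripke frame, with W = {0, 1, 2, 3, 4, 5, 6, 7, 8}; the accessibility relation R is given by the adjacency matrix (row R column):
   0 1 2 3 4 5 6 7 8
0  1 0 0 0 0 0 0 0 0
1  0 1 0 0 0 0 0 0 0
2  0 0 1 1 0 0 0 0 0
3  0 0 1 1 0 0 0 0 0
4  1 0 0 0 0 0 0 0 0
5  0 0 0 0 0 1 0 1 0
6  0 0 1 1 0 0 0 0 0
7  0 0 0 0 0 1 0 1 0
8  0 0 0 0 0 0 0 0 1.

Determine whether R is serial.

Serial: yes — every world has a successor (e.g. 0 R 0).

Yes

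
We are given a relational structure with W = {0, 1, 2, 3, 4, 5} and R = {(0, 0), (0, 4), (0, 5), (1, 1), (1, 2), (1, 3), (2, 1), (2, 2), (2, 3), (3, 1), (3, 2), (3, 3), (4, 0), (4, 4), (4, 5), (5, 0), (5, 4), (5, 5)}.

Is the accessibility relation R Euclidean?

Yes

Euclidean: yes — any two successors of a common world are R-related.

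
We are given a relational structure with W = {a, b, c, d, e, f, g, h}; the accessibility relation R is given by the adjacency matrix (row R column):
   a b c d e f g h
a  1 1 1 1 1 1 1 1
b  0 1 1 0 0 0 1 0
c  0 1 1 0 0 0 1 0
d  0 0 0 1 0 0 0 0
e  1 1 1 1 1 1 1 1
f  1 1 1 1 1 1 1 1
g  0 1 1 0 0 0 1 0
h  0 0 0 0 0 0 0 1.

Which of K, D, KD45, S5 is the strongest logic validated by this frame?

Serial (axiom D): yes — every world has a successor (e.g. a R a).
Euclidean (axiom 5): no — a R b and a R d, but not b R d.
Transitive (axiom 4): yes — every two-step R-path is closed by a direct edge.
Reflexive (axiom T): yes — every world is R-related to itself.
So F validates K, D; KD45 would additionally require R to be Euclidean. The strongest is D.

D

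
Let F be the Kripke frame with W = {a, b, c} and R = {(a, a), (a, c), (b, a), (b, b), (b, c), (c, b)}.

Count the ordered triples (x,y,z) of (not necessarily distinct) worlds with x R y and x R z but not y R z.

5

Enumerating: (a,c,a), (a,c,c), (b,a,b), (b,c,a), (b,c,c).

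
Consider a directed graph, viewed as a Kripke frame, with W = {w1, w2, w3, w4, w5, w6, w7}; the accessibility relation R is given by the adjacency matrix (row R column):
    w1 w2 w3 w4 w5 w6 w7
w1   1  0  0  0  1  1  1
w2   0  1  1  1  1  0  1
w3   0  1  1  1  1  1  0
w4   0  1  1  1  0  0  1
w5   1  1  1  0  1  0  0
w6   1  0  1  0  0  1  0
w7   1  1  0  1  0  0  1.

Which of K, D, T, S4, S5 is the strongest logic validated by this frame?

T

Serial (axiom D): yes — every world has a successor (e.g. w1 R w1).
Reflexive (axiom T): yes — every world is R-related to itself.
Transitive (axiom 4): no — w1 R w5 and w5 R w2, but not w1 R w2.
Euclidean (axiom 5): no — w1 R w5 and w1 R w6, but not w5 R w6.
So F validates K, D, T; S4 would additionally require R to be transitive. The strongest is T.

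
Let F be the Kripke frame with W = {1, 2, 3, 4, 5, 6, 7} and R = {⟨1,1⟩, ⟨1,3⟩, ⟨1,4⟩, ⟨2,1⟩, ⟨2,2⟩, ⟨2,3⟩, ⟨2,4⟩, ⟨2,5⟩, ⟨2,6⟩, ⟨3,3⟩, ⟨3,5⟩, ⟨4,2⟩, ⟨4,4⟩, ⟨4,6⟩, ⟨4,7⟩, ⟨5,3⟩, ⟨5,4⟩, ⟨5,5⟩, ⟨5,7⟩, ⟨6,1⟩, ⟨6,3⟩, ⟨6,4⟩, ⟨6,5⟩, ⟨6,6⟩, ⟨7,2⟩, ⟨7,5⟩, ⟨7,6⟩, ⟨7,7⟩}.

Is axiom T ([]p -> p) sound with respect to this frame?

Yes

The schema T characterises exactly the reflexive frames.
Reflexive: yes — every world is R-related to itself.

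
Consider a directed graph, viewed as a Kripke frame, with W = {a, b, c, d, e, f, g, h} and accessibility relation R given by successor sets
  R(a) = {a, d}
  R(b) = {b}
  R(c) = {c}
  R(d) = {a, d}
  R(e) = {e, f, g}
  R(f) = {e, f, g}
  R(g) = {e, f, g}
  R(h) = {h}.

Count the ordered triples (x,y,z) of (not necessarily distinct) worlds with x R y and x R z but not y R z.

R is Euclidean; there are no such tuples.

0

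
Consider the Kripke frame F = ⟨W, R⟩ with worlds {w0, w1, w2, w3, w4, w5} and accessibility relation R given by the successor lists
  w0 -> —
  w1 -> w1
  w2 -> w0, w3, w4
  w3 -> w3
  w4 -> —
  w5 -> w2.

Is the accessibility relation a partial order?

No

Reflexive: no — w0 is not related to itself.
Transitive: no — w5 R w2 and w2 R w0, but not w5 R w0.
Antisymmetric: yes — no distinct pair is related both ways.
So R is not a partial order.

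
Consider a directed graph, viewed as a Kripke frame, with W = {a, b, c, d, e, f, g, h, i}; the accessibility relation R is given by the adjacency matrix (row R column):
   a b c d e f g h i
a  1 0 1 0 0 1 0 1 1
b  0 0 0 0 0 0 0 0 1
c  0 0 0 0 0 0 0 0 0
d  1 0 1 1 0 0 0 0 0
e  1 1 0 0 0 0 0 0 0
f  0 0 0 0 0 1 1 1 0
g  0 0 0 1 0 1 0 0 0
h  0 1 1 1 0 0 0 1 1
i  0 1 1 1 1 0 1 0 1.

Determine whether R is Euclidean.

Euclidean: no — a R c and a R f, but not c R f.

No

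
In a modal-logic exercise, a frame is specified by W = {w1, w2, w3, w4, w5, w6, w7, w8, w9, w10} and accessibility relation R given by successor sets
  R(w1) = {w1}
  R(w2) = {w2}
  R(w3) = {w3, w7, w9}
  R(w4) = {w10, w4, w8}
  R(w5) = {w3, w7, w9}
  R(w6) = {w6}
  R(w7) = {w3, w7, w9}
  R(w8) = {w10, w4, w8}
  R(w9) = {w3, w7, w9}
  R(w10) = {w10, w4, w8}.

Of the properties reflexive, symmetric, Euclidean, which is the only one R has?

Reflexive: no — w5 is not related to itself.
Symmetric: no — w5 R w3 but not w3 R w5.
Euclidean: yes — any two successors of a common world are R-related.
Only Euclidean holds.

Euclidean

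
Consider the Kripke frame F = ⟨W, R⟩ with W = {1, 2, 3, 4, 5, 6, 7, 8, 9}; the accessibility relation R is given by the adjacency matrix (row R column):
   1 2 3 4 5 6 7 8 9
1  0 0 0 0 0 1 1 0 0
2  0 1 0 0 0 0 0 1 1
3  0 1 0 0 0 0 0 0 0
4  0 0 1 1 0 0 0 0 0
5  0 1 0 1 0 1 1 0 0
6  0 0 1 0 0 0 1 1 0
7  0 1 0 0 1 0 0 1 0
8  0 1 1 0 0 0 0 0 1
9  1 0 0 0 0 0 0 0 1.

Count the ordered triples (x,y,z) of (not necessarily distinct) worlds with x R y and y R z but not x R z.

32

Enumerating: (1,6,3), (1,6,8), (1,7,2), (1,7,5), (1,7,8), (2,8,3), (2,9,1), (3,2,8), (3,2,9), (4,3,2), (5,2,8), (5,2,9), … and 20 more.
Total: 32.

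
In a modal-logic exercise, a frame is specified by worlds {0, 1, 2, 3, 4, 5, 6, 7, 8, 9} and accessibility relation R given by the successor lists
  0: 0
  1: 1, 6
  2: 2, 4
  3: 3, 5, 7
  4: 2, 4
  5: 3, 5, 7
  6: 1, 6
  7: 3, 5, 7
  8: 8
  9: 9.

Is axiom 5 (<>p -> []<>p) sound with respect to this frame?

Yes

The schema 5 characterises exactly the Euclidean frames.
Euclidean: yes — any two successors of a common world are R-related.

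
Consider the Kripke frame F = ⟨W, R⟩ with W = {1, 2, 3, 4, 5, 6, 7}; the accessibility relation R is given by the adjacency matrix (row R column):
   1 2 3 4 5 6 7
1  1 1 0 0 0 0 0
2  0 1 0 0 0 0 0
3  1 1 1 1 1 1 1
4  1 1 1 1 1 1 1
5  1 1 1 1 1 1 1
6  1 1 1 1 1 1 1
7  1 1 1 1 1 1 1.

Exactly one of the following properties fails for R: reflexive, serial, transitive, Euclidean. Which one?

Reflexive: yes — every world is R-related to itself.
Serial: yes — every world has a successor (e.g. 1 R 1).
Transitive: yes — every two-step R-path is closed by a direct edge.
Euclidean: no — 3 R 1 and 3 R 4, but not 1 R 4.
Only Euclidean fails.

Euclidean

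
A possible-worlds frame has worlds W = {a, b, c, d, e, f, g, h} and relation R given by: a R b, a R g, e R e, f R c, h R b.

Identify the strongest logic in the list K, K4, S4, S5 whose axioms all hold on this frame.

Transitive (axiom 4): yes — every two-step R-path is closed by a direct edge.
Reflexive (axiom T): no — a is not related to itself.
Euclidean (axiom 5): no — a R b and a R g, but not b R g.
So F validates K, K4; S4 would additionally require R to be reflexive. The strongest is K4.

K4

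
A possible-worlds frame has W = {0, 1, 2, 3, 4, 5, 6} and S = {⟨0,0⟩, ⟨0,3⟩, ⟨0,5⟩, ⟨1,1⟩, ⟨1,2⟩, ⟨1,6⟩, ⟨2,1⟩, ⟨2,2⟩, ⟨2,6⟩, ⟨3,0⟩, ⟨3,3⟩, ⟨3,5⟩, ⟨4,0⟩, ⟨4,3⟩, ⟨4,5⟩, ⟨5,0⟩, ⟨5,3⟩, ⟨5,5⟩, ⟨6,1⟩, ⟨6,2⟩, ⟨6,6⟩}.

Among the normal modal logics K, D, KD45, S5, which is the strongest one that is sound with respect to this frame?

KD45

Serial (axiom D): yes — every world has a successor (e.g. 0 S 0).
Euclidean (axiom 5): yes — any two successors of a common world are S-related.
Transitive (axiom 4): yes — every two-step S-path is closed by a direct edge.
Reflexive (axiom T): no — 4 is not related to itself.
So F validates K, D, KD45; S5 would additionally require S to be reflexive. The strongest is KD45.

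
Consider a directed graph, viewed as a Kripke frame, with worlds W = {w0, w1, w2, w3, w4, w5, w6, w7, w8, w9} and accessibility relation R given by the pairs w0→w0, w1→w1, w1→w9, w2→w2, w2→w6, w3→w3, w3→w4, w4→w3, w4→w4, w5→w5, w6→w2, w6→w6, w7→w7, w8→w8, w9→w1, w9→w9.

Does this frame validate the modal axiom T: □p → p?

Yes

The schema T characterises exactly the reflexive frames.
Reflexive: yes — every world is R-related to itself.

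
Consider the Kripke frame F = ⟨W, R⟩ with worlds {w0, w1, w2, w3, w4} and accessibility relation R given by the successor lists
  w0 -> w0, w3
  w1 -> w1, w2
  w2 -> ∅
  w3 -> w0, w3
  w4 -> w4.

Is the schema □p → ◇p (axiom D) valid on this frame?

No

The schema D characterises exactly the serial frames.
Serial: no — w2 has no R-successor.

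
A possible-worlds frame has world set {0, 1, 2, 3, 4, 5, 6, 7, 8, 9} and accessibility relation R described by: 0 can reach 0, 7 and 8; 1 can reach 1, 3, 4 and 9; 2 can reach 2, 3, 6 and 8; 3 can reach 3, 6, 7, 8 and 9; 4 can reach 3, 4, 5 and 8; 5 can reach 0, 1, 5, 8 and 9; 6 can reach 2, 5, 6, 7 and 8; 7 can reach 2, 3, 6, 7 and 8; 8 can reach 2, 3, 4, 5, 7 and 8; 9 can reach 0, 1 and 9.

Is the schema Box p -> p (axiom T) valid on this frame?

Yes

The schema T characterises exactly the reflexive frames.
Reflexive: yes — every world is R-related to itself.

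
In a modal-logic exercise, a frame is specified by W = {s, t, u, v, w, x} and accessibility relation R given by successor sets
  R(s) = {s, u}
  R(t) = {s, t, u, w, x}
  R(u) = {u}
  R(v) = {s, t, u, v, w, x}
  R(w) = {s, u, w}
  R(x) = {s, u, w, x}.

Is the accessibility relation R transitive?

Transitive: yes — every two-step R-path is closed by a direct edge.

Yes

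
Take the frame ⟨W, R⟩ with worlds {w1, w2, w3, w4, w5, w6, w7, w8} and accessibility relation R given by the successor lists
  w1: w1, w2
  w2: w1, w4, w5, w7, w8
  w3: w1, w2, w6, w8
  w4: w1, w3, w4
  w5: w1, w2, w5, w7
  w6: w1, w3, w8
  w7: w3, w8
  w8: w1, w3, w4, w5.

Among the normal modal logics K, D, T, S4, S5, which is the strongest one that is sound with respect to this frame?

D

Serial (axiom D): yes — every world has a successor (e.g. w1 R w1).
Reflexive (axiom T): no — w2 is not related to itself.
Transitive (axiom 4): no — w1 R w2 and w2 R w4, but not w1 R w4.
Euclidean (axiom 5): no — w2 R w1 and w2 R w4, but not w1 R w4.
So F validates K, D; T would additionally require R to be reflexive. The strongest is D.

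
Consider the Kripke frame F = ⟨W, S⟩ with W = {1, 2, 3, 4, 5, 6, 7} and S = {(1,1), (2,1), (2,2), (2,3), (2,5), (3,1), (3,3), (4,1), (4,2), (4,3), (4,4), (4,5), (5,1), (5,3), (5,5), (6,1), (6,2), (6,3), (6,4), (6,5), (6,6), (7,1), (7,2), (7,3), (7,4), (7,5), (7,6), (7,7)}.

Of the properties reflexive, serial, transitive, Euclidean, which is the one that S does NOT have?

Euclidean

Reflexive: yes — every world is S-related to itself.
Serial: yes — every world has a successor (e.g. 1 S 1).
Transitive: yes — every two-step S-path is closed by a direct edge.
Euclidean: no — 2 S 1 and 2 S 3, but not 1 S 3.
Only Euclidean fails.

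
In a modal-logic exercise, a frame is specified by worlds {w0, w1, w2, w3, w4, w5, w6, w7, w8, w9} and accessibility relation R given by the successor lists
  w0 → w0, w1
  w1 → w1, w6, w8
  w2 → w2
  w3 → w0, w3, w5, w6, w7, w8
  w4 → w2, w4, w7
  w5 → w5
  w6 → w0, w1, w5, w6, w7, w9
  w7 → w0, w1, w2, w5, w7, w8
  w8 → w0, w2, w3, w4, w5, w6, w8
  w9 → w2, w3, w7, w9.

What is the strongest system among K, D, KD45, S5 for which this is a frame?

D

Serial (axiom D): yes — every world has a successor (e.g. w0 R w0).
Euclidean (axiom 5): no — w1 R w6 and w1 R w8, but not w6 R w8.
Transitive (axiom 4): no — w0 R w1 and w1 R w6, but not w0 R w6.
Reflexive (axiom T): yes — every world is R-related to itself.
So F validates K, D; KD45 would additionally require R to be Euclidean and transitive. The strongest is D.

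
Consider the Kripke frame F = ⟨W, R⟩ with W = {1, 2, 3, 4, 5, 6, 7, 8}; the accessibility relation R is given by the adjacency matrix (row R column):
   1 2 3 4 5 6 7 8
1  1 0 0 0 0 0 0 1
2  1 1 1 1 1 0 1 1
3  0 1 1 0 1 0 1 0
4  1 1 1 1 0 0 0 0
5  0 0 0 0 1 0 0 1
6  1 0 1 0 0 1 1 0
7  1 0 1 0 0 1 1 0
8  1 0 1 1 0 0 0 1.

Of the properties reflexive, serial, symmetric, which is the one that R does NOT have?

symmetric

Reflexive: yes — every world is R-related to itself.
Serial: yes — every world has a successor (e.g. 1 R 1).
Symmetric: no — 2 R 1 but not 1 R 2.
Only symmetric fails.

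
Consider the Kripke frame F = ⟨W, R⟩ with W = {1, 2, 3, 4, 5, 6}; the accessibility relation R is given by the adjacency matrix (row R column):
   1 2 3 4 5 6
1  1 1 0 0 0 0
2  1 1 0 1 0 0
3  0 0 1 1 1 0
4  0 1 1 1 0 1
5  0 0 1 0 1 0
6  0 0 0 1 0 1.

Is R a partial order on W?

Reflexive: yes — every world is R-related to itself.
Transitive: no — 1 R 2 and 2 R 4, but not 1 R 4.
Antisymmetric: no — 1 R 2 and 2 R 1 with 1 ≠ 2.
So R is not a partial order.

No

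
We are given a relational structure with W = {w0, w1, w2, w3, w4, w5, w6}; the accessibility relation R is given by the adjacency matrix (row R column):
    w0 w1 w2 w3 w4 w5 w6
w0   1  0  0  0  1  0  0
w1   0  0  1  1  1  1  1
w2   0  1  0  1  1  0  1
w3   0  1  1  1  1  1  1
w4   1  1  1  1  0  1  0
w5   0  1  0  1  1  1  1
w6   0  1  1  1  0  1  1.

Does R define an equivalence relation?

No

Reflexive: no — w1 is not related to itself.
Symmetric: yes — every pair in R has its reverse in R.
Transitive: no — w0 R w4 and w4 R w1, but not w0 R w1.
So R is not an equivalence relation.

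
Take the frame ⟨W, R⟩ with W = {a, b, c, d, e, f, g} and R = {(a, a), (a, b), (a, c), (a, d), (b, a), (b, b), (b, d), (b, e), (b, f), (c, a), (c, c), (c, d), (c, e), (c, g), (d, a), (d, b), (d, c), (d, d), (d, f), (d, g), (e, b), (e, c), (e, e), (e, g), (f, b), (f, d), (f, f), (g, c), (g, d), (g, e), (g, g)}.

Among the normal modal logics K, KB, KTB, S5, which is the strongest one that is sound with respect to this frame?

KTB

Symmetric (axiom B): yes — every pair in R has its reverse in R.
Reflexive (axiom T): yes — every world is R-related to itself.
Euclidean (axiom 5): no — a R b and a R c, but not b R c.
So F validates K, KB, KTB; S5 would additionally require R to be Euclidean. The strongest is KTB.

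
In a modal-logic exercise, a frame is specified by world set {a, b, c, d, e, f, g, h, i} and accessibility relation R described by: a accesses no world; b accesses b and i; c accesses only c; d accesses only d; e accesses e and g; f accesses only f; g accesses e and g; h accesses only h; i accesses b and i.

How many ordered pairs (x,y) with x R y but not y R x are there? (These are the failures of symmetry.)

R is symmetric; there are no such tuples.

0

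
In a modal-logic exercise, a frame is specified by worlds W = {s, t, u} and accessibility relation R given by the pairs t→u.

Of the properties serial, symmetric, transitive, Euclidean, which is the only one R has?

Serial: no — s has no R-successor.
Symmetric: no — t R u but not u R t.
Transitive: yes — every two-step R-path is closed by a direct edge.
Euclidean: no — t R u and t R u, but not u R u.
Only transitive holds.

transitive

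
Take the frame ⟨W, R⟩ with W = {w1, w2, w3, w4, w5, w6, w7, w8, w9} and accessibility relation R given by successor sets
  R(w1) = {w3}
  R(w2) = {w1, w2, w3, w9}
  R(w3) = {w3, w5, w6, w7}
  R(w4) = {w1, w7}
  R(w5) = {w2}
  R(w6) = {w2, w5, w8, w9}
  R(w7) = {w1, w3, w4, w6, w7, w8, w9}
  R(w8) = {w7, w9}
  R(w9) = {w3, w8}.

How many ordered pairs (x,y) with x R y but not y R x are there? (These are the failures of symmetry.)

Enumerating: (w1,w3), (w2,w1), (w2,w3), (w2,w9), (w3,w5), (w3,w6), (w4,w1), (w5,w2), (w6,w2), (w6,w5), (w6,w8), (w6,w9), (w7,w1), (w7,w6), (w7,w9), (w9,w3).

16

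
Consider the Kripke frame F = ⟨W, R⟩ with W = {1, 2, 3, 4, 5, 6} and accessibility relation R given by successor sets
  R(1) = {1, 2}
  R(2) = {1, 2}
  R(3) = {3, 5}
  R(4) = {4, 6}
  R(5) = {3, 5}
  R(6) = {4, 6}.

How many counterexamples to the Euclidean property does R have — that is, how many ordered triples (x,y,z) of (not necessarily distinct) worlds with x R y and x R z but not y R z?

0

R is Euclidean; there are no such tuples.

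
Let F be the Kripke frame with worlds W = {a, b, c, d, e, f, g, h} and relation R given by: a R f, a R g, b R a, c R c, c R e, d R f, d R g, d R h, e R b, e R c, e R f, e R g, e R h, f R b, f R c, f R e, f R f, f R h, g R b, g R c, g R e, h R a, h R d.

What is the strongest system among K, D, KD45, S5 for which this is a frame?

Serial (axiom D): yes — every world has a successor (e.g. a R f).
Euclidean (axiom 5): no — a R f and a R g, but not f R g.
Transitive (axiom 4): no — a R f and f R b, but not a R b.
Reflexive (axiom T): no — a is not related to itself.
So F validates K, D; KD45 would additionally require R to be Euclidean and transitive. The strongest is D.

D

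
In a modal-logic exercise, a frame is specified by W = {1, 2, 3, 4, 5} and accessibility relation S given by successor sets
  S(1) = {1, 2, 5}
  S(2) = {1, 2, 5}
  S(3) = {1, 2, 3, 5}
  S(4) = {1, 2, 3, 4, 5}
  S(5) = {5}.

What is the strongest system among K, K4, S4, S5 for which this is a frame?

S4

Transitive (axiom 4): yes — every two-step S-path is closed by a direct edge.
Reflexive (axiom T): yes — every world is S-related to itself.
Euclidean (axiom 5): no — 1 S 5 and 1 S 2, but not 5 S 2.
So F validates K, K4, S4; S5 would additionally require S to be Euclidean. The strongest is S4.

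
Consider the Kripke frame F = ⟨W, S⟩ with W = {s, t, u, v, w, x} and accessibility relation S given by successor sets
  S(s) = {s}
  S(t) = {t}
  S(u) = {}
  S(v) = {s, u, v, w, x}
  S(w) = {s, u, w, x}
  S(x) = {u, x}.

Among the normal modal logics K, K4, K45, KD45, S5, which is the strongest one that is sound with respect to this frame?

Transitive (axiom 4): yes — every two-step S-path is closed by a direct edge.
Euclidean (axiom 5): no — v S s and v S u, but not s S u.
Serial (axiom D): no — u has no S-successor.
Reflexive (axiom T): no — u is not related to itself.
So F validates K, K4; K45 would additionally require S to be Euclidean. The strongest is K4.

K4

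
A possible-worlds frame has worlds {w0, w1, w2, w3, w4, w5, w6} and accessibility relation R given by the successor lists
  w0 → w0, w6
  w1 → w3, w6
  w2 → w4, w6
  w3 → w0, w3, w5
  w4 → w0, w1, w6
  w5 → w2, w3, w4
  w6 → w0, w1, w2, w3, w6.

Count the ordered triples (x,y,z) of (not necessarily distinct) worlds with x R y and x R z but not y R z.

30

Enumerating: (w1,w3,w6), (w2,w4,w4), (w2,w6,w4), (w3,w0,w3), (w3,w0,w5), (w3,w5,w0), (w3,w5,w5), (w4,w0,w1), (w4,w1,w0), (w4,w1,w1), (w5,w2,w2), (w5,w2,w3), … and 18 more.
Total: 30.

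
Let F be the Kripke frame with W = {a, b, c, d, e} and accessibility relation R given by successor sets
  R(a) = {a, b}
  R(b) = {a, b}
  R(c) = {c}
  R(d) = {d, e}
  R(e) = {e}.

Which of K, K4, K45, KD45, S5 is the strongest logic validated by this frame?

K4

Transitive (axiom 4): yes — every two-step R-path is closed by a direct edge.
Euclidean (axiom 5): no — d R e and d R d, but not e R d.
Serial (axiom D): yes — every world has a successor (e.g. a R a).
Reflexive (axiom T): yes — every world is R-related to itself.
So F validates K, K4; K45 would additionally require R to be Euclidean. The strongest is K4.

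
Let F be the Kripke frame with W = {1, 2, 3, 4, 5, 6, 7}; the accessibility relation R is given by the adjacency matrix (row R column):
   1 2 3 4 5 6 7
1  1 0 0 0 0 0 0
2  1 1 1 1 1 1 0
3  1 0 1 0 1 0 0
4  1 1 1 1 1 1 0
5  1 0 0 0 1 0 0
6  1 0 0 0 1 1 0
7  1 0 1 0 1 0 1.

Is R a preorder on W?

Yes

Reflexive: yes — every world is R-related to itself.
Transitive: yes — every two-step R-path is closed by a direct edge.
So R is a preorder.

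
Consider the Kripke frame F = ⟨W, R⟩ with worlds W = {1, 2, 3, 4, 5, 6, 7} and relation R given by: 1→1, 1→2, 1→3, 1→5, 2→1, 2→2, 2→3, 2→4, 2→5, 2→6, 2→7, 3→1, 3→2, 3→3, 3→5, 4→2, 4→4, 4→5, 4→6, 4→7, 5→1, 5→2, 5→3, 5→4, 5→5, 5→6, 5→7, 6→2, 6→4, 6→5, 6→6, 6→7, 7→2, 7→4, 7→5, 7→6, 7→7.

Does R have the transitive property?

No

Transitive: no — 1 R 2 and 2 R 4, but not 1 R 4.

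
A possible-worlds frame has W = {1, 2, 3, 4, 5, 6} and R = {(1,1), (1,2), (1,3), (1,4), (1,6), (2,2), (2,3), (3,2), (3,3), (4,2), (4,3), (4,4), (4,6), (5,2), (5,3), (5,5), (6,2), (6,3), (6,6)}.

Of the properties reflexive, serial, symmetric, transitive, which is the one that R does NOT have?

symmetric

Reflexive: yes — every world is R-related to itself.
Serial: yes — every world has a successor (e.g. 1 R 1).
Symmetric: no — 1 R 2 but not 2 R 1.
Transitive: yes — every two-step R-path is closed by a direct edge.
Only symmetric fails.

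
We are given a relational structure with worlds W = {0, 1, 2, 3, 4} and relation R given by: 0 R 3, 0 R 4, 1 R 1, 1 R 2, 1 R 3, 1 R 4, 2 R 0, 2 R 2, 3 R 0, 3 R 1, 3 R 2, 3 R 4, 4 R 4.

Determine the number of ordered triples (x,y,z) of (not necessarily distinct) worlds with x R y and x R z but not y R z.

20

Enumerating: (0,3,3), (0,4,3), (1,2,1), (1,2,3), (1,2,4), (1,3,3), (1,4,1), (1,4,2), (1,4,3), (2,0,0), (2,0,2), (3,0,0), … and 8 more.
Total: 20.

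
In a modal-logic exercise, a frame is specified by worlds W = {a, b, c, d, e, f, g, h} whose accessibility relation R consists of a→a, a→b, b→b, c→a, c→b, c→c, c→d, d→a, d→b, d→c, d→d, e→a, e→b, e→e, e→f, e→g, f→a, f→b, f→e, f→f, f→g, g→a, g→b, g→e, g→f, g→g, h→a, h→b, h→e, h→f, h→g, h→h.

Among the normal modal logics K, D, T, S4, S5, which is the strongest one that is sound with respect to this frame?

Serial (axiom D): yes — every world has a successor (e.g. a R a).
Reflexive (axiom T): yes — every world is R-related to itself.
Transitive (axiom 4): yes — every two-step R-path is closed by a direct edge.
Euclidean (axiom 5): no — c R a and c R d, but not a R d.
So F validates K, D, T, S4; S5 would additionally require R to be Euclidean. The strongest is S4.

S4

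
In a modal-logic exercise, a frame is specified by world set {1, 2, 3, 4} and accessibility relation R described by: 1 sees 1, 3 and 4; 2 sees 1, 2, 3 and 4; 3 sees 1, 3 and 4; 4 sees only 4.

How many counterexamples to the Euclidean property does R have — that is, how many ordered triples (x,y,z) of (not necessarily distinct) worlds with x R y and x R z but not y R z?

9

Enumerating: (1,4,1), (1,4,3), (2,1,2), (2,3,2), (2,4,1), (2,4,2), (2,4,3), (3,4,1), (3,4,3).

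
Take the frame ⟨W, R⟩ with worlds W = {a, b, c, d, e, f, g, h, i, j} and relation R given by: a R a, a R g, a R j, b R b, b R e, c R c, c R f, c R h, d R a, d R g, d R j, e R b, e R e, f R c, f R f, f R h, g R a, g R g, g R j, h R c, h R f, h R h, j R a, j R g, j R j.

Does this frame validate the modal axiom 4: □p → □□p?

Yes

By correspondence theory, 4 is valid on a frame iff R is transitive.
Transitive: yes — every two-step R-path is closed by a direct edge.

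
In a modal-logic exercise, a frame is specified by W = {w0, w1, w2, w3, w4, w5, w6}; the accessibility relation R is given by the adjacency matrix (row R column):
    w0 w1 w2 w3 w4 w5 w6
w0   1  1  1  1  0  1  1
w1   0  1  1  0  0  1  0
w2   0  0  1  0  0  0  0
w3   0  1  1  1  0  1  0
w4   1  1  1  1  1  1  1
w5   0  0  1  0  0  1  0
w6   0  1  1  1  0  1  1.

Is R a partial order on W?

Yes

Reflexive: yes — every world is R-related to itself.
Transitive: yes — every two-step R-path is closed by a direct edge.
Antisymmetric: yes — no distinct pair is related both ways.
So R is a partial order.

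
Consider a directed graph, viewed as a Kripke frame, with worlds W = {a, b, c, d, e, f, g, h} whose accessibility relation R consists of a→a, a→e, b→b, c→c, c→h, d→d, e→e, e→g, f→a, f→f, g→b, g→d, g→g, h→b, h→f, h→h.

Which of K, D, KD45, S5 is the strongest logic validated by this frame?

D

Serial (axiom D): yes — every world has a successor (e.g. a R a).
Euclidean (axiom 5): no — g R b and g R d, but not b R d.
Transitive (axiom 4): no — a R e and e R g, but not a R g.
Reflexive (axiom T): yes — every world is R-related to itself.
So F validates K, D; KD45 would additionally require R to be Euclidean and transitive. The strongest is D.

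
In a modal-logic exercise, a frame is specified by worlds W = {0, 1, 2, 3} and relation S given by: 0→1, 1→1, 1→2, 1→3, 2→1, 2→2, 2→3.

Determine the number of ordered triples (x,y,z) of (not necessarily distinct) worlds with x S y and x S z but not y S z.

6

Enumerating: (1,3,1), (1,3,2), (1,3,3), (2,3,1), (2,3,2), (2,3,3).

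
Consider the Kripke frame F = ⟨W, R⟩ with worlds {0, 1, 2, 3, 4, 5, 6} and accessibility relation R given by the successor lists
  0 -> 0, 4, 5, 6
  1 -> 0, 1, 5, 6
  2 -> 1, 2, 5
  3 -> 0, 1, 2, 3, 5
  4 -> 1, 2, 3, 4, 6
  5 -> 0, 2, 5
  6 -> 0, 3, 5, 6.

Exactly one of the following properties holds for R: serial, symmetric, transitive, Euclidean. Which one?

Serial: yes — every world has a successor (e.g. 0 R 0).
Symmetric: no — 0 R 4 but not 4 R 0.
Transitive: no — 0 R 4 and 4 R 1, but not 0 R 1.
Euclidean: no — 0 R 4 and 0 R 5, but not 4 R 5.
Only serial holds.

serial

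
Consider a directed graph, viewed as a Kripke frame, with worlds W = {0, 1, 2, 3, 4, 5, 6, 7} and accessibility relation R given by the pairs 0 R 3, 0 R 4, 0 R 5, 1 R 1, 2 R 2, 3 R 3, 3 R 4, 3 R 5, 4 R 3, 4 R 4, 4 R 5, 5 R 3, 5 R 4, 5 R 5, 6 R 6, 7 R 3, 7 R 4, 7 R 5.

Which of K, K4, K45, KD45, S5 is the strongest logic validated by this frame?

KD45

Transitive (axiom 4): yes — every two-step R-path is closed by a direct edge.
Euclidean (axiom 5): yes — any two successors of a common world are R-related.
Serial (axiom D): yes — every world has a successor (e.g. 0 R 3).
Reflexive (axiom T): no — 0 is not related to itself.
So F validates K, K4, K45, KD45; S5 would additionally require R to be reflexive. The strongest is KD45.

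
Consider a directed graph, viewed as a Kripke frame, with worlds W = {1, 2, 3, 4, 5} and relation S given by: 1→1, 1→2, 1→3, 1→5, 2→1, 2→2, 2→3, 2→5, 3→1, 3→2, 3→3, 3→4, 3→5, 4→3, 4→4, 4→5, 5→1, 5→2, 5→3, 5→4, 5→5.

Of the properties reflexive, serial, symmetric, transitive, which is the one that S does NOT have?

transitive

Reflexive: yes — every world is S-related to itself.
Serial: yes — every world has a successor (e.g. 1 S 1).
Symmetric: yes — every pair in S has its reverse in S.
Transitive: no — 1 S 3 and 3 S 4, but not 1 S 4.
Only transitive fails.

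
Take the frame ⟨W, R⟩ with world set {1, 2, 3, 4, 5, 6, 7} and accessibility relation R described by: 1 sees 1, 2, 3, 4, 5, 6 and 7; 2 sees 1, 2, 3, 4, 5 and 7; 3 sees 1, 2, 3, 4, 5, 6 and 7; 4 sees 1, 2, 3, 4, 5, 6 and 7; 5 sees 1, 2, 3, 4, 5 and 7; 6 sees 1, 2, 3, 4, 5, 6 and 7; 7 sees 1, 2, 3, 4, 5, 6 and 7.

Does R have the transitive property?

No

Transitive: no — 2 R 1 and 1 R 6, but not 2 R 6.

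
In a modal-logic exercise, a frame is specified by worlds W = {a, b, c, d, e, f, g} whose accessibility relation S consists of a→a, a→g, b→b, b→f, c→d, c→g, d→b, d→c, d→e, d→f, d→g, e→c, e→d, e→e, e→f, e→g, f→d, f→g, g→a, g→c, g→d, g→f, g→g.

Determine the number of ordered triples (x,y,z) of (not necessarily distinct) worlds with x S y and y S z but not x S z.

Enumerating: (a,g,c), (a,g,d), (a,g,f), (b,f,d), (b,f,g), (c,d,b), (c,d,c), (c,d,e), (c,d,f), (c,g,a), (c,g,c), (c,g,f), … and 16 more.
Total: 28.

28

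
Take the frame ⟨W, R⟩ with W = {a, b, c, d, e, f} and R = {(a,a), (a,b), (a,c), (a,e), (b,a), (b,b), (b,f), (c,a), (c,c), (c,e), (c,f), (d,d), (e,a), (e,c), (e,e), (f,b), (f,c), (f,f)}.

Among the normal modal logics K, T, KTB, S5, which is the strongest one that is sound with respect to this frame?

Reflexive (axiom T): yes — every world is R-related to itself.
Symmetric (axiom B): yes — every pair in R has its reverse in R.
Euclidean (axiom 5): no — a R b and a R c, but not b R c.
So F validates K, T, KTB; S5 would additionally require R to be Euclidean. The strongest is KTB.

KTB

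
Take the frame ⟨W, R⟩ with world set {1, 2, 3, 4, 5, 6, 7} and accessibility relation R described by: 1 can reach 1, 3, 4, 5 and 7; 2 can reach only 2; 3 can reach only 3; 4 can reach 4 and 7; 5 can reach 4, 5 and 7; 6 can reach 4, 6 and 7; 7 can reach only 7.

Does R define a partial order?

Yes

Reflexive: yes — every world is R-related to itself.
Transitive: yes — every two-step R-path is closed by a direct edge.
Antisymmetric: yes — no distinct pair is related both ways.
So R is a partial order.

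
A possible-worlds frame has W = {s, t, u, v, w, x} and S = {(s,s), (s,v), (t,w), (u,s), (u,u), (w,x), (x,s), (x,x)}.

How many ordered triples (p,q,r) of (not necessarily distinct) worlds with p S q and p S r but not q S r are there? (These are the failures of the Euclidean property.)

5

Enumerating: (s,v,s), (s,v,v), (t,w,w), (u,s,u), (x,s,x).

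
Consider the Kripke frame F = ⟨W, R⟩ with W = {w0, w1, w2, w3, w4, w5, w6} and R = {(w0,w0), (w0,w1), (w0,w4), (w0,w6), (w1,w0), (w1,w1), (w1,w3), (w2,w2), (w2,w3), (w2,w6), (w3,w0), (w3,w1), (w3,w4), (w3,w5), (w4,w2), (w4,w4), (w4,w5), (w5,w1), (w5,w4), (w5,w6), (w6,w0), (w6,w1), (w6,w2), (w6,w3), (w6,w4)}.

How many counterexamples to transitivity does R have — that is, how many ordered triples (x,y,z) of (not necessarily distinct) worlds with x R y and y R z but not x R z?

Enumerating: (w0,w1,w3), (w0,w4,w2), (w0,w4,w5), (w0,w6,w2), (w0,w6,w3), (w1,w0,w4), (w1,w0,w6), (w1,w3,w4), (w1,w3,w5), (w2,w3,w0), (w2,w3,w1), (w2,w3,w4), … and 23 more.
Total: 35.

35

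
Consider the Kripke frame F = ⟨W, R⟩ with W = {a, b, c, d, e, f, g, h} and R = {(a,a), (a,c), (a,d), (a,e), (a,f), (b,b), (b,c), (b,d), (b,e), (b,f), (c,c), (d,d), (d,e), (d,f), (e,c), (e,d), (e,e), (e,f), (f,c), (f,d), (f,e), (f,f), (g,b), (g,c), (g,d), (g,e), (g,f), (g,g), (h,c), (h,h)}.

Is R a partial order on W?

Reflexive: yes — every world is R-related to itself.
Transitive: no — d R e and e R c, but not d R c.
Antisymmetric: no — d R e and e R d with d ≠ e.
So R is not a partial order.

No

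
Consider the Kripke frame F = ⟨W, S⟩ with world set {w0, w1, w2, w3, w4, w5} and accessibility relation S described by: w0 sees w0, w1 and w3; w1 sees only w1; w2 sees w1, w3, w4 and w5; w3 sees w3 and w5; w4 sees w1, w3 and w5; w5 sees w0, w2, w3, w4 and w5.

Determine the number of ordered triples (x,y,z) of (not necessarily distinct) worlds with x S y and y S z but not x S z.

12

Enumerating: (w0,w3,w5), (w2,w5,w0), (w2,w5,w2), (w3,w5,w0), (w3,w5,w2), (w3,w5,w4), (w4,w5,w0), (w4,w5,w2), (w4,w5,w4), (w5,w0,w1), (w5,w2,w1), (w5,w4,w1).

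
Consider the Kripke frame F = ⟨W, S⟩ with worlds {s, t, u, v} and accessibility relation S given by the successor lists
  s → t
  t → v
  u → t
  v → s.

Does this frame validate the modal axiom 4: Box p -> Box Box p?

The schema 4 characterises exactly the transitive frames.
Transitive: no — s S t and t S v, but not s S v.

No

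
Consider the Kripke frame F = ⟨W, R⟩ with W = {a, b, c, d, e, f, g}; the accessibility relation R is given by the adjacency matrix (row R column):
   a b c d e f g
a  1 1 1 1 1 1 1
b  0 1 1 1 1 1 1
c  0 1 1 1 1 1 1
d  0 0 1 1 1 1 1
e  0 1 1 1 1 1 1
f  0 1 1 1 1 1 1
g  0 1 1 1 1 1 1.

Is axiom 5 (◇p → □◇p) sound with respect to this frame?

Axiom 5 corresponds to the accessibility relation being Euclidean.
Euclidean: no — a R d and a R b, but not d R b.

No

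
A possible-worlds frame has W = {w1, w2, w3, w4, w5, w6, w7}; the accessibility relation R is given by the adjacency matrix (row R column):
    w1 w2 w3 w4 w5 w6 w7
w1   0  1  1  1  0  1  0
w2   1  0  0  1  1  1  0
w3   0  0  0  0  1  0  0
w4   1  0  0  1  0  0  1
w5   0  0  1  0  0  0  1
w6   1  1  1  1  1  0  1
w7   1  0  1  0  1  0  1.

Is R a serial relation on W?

Serial: yes — every world has a successor (e.g. w1 R w2).

Yes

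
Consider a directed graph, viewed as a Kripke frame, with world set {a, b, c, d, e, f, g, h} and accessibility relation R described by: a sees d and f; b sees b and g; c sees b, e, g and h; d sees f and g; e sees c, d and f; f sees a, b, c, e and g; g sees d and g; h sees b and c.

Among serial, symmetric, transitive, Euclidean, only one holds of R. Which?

serial

Serial: yes — every world has a successor (e.g. a R d).
Symmetric: no — a R d but not d R a.
Transitive: no — a R d and d R g, but not a R g.
Euclidean: no — a R f and a R d, but not f R d.
Only serial holds.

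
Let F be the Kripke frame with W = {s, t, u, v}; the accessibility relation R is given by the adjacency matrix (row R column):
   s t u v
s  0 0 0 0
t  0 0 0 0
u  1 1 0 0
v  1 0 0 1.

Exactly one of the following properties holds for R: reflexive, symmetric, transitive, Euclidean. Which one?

Reflexive: no — s is not related to itself.
Symmetric: no — u R s but not s R u.
Transitive: yes — every two-step R-path is closed by a direct edge.
Euclidean: no — u R s and u R t, but not s R t.
Only transitive holds.

transitive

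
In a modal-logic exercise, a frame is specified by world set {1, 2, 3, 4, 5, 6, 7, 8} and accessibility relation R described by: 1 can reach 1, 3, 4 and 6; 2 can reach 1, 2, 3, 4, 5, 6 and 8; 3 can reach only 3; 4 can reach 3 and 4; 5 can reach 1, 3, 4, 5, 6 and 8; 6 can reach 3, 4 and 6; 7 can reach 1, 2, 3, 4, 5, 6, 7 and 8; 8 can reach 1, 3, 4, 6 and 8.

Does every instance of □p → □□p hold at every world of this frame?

Yes

Axiom 4 corresponds to the accessibility relation being transitive.
Transitive: yes — every two-step R-path is closed by a direct edge.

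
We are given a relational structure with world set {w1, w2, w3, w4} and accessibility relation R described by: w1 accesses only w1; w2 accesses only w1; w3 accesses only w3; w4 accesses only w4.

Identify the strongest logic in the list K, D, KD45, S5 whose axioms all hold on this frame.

KD45

Serial (axiom D): yes — every world has a successor (e.g. w1 R w1).
Euclidean (axiom 5): yes — any two successors of a common world are R-related.
Transitive (axiom 4): yes — every two-step R-path is closed by a direct edge.
Reflexive (axiom T): no — w2 is not related to itself.
So F validates K, D, KD45; S5 would additionally require R to be reflexive. The strongest is KD45.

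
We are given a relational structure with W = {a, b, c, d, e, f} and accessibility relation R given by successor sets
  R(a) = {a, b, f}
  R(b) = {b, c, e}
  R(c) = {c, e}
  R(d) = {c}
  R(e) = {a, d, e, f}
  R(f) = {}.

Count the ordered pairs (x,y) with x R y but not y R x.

9

Enumerating: (a,b), (a,f), (b,c), (b,e), (c,e), (d,c), (e,a), (e,d), (e,f).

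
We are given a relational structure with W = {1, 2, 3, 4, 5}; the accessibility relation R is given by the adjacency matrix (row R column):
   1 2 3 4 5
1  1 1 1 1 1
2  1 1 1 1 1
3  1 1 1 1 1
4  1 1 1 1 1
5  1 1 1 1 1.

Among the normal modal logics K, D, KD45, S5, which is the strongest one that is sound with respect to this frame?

Serial (axiom D): yes — every world has a successor (e.g. 1 R 1).
Euclidean (axiom 5): yes — any two successors of a common world are R-related.
Transitive (axiom 4): yes — every two-step R-path is closed by a direct edge.
Reflexive (axiom T): yes — every world is R-related to itself.
So F validates K, D, KD45, S5. The strongest is S5.

S5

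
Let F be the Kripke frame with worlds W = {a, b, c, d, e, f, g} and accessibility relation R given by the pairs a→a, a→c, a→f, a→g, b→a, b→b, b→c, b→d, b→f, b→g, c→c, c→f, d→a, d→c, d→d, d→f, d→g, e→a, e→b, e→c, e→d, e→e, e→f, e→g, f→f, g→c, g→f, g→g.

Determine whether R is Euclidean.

No

Euclidean: no — a R c and a R g, but not c R g.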